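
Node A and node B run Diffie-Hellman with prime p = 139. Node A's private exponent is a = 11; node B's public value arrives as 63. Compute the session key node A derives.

Shared key K = 63^11 mod 139.
63^1 ≡ 63 (mod 139)
63^2 = (63^1)^2 ≡ 63^2 = 3969 ≡ 77 (mod 139)
63^4 = (63^2)^2 ≡ 77^2 = 5929 ≡ 91 (mod 139)
63^8 = (63^4)^2 ≡ 91^2 = 8281 ≡ 80 (mod 139)
63^11 = 63^8 · 63^2 · 63^1 ≡ 80 · 77 · 63 ≡ 131 (mod 139).

131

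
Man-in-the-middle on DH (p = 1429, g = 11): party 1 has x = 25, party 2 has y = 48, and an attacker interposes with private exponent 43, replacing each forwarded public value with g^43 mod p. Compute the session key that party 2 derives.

Party 2 receives an attacker's public value M = 11^43 mod 1429 instead of the honest one.
11^1 ≡ 11 (mod 1429)
11^2 = (11^1)^2 ≡ 11^2 = 121 ≡ 121 (mod 1429)
11^4 = (11^2)^2 ≡ 121^2 = 14641 ≡ 351 (mod 1429)
11^8 = (11^4)^2 ≡ 351^2 = 123201 ≡ 307 (mod 1429)
11^16 = (11^8)^2 ≡ 307^2 = 94249 ≡ 1364 (mod 1429)
11^32 = (11^16)^2 ≡ 1364^2 = 1860496 ≡ 1367 (mod 1429)
11^43 = 11^32 · 11^8 · 11^2 · 11^1 ≡ 1367 · 307 · 121 · 11 ≡ 487 (mod 1429).
So M = 487. Party 2 computes K = M^48 mod 1429.
487^1 ≡ 487 (mod 1429)
487^2 = (487^1)^2 ≡ 487^2 = 237169 ≡ 1384 (mod 1429)
487^4 = (487^2)^2 ≡ 1384^2 = 1915456 ≡ 596 (mod 1429)
487^8 = (487^4)^2 ≡ 596^2 = 355216 ≡ 824 (mod 1429)
487^16 = (487^8)^2 ≡ 824^2 = 678976 ≡ 201 (mod 1429)
487^32 = (487^16)^2 ≡ 201^2 = 40401 ≡ 389 (mod 1429)
487^48 = 487^32 · 487^16 ≡ 389 · 201 ≡ 1023 (mod 1429).

1023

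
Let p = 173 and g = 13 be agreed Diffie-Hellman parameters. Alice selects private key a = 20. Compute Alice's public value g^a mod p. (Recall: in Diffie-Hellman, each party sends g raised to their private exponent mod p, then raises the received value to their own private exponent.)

Public value = 13^20 mod 173.
13^1 ≡ 13 (mod 173)
13^2 = (13^1)^2 ≡ 13^2 = 169 ≡ 169 (mod 173)
13^4 = (13^2)^2 ≡ 169^2 = 28561 ≡ 16 (mod 173)
13^8 = (13^4)^2 ≡ 16^2 = 256 ≡ 83 (mod 173)
13^16 = (13^8)^2 ≡ 83^2 = 6889 ≡ 142 (mod 173)
13^20 = 13^16 · 13^4 ≡ 142 · 16 ≡ 23 (mod 173).

23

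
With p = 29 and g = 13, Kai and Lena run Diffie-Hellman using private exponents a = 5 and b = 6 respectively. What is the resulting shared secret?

Kai sends A = g^a mod p = 13^5 mod 29.
13^1 ≡ 13 (mod 29)
13^2 = (13^1)^2 ≡ 13^2 = 169 ≡ 24 (mod 29)
13^4 = (13^2)^2 ≡ 24^2 = 576 ≡ 25 (mod 29)
13^5 = 13^4 · 13^1 ≡ 25 · 13 ≡ 6 (mod 29).
So A = 6. Lena then computes K = A^b mod p = 6^6 mod 29.
6^1 ≡ 6 (mod 29)
6^2 = (6^1)^2 ≡ 6^2 = 36 ≡ 7 (mod 29)
6^4 = (6^2)^2 ≡ 7^2 = 49 ≡ 20 (mod 29)
6^6 = 6^4 · 6^2 ≡ 20 · 7 ≡ 24 (mod 29).

24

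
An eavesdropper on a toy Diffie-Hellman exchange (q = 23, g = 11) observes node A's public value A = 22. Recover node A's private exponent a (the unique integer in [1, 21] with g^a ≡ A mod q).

11

Try successive powers of 11 modulo 23:
11^1 ≡ 11
11^2 ≡ 6
11^3 ≡ 20
11^4 ≡ 13
11^5 ≡ 5
11^6 ≡ 9
11^7 ≡ 7
11^8 ≡ 8
11^9 ≡ 19
11^10 ≡ 2
11^11 ≡ 22
Found: a = 11.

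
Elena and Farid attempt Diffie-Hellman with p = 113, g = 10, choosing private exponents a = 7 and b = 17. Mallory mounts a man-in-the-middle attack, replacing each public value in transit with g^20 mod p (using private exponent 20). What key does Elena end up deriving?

15

Elena receives Mallory's public value M = 10^20 mod 113 instead of the honest one.
10^1 ≡ 10 (mod 113)
10^2 = (10^1)^2 ≡ 10^2 = 100 ≡ 100 (mod 113)
10^4 = (10^2)^2 ≡ 100^2 = 10000 ≡ 56 (mod 113)
10^8 = (10^4)^2 ≡ 56^2 = 3136 ≡ 85 (mod 113)
10^16 = (10^8)^2 ≡ 85^2 = 7225 ≡ 106 (mod 113)
10^20 = 10^16 · 10^4 ≡ 106 · 56 ≡ 60 (mod 113).
So M = 60. Elena computes K = M^7 mod 113.
60^1 ≡ 60 (mod 113)
60^2 = (60^1)^2 ≡ 60^2 = 3600 ≡ 97 (mod 113)
60^4 = (60^2)^2 ≡ 97^2 = 9409 ≡ 30 (mod 113)
60^7 = 60^4 · 60^2 · 60^1 ≡ 30 · 97 · 60 ≡ 15 (mod 113).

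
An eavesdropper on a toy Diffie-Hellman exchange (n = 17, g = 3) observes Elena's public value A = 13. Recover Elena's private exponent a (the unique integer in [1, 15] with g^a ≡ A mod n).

4

Try successive powers of 3 modulo 17:
3^1 ≡ 3
3^2 ≡ 9
3^3 ≡ 10
3^4 ≡ 13
Found: a = 4.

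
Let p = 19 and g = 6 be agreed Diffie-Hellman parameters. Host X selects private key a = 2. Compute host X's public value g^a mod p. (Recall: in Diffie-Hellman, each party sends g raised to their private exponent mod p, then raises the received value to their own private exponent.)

17

Public value = 6^2 mod 19.
6^1 ≡ 6 (mod 19)
6^2 = (6^1)^2 ≡ 6^2 = 36 ≡ 17 (mod 19)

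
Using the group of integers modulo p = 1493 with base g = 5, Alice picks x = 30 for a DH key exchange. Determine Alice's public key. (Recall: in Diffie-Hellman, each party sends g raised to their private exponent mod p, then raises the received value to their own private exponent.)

829

Public value = 5^30 (mod 1493).
5^1 ≡ 5 (mod 1493)
5^2 = (5^1)^2 ≡ 5^2 = 25 ≡ 25 (mod 1493)
5^4 = (5^2)^2 ≡ 25^2 = 625 ≡ 625 (mod 1493)
5^8 = (5^4)^2 ≡ 625^2 = 390625 ≡ 952 (mod 1493)
5^16 = (5^8)^2 ≡ 952^2 = 906304 ≡ 53 (mod 1493)
5^30 = 5^16 · 5^8 · 5^4 · 5^2 ≡ 53 · 952 · 625 · 25 ≡ 829 (mod 1493).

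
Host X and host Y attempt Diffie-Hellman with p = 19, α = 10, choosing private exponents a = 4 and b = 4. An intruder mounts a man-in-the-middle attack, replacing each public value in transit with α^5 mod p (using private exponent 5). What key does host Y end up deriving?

Host Y receives an intruder's public value M = 10^5 mod 19 instead of the honest one.
10^1 ≡ 10 (mod 19)
10^2 = (10^1)^2 ≡ 10^2 = 100 ≡ 5 (mod 19)
10^4 = (10^2)^2 ≡ 5^2 = 25 ≡ 6 (mod 19)
10^5 = 10^4 · 10^1 ≡ 6 · 10 ≡ 3 (mod 19).
So M = 3. Host Y computes K = M^4 mod 19.
3^1 ≡ 3 (mod 19)
3^2 = (3^1)^2 ≡ 3^2 = 9 ≡ 9 (mod 19)
3^4 = (3^2)^2 ≡ 9^2 = 81 ≡ 5 (mod 19)

5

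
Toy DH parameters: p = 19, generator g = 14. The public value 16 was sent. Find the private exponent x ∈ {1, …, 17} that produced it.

Try successive powers of 14 modulo 19:
14^1 ≡ 14
14^2 ≡ 6
14^3 ≡ 8
14^4 ≡ 17
14^5 ≡ 10
14^6 ≡ 7
14^7 ≡ 3
14^8 ≡ 4
14^9 ≡ 18
14^10 ≡ 5
14^11 ≡ 13
14^12 ≡ 11
14^13 ≡ 2
14^14 ≡ 9
14^15 ≡ 12
14^16 ≡ 16
Found: x = 16.

16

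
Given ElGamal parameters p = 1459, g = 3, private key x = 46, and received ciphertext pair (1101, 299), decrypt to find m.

Shared mask s = c₁^x mod p = 1101^46 mod 1459.
1101^1 ≡ 1101 (mod 1459)
1101^2 = (1101^1)^2 ≡ 1101^2 = 1212201 ≡ 1231 (mod 1459)
1101^4 = (1101^2)^2 ≡ 1231^2 = 1515361 ≡ 919 (mod 1459)
1101^8 = (1101^4)^2 ≡ 919^2 = 844561 ≡ 1259 (mod 1459)
1101^16 = (1101^8)^2 ≡ 1259^2 = 1585081 ≡ 607 (mod 1459)
1101^32 = (1101^16)^2 ≡ 607^2 = 368449 ≡ 781 (mod 1459)
1101^46 = 1101^32 · 1101^8 · 1101^4 · 1101^2 ≡ 781 · 1259 · 919 · 1231 ≡ 538 (mod 1459).
So s = 538; s⁻¹ ≡ 1299 (mod 1459).
m = c₂ · s⁻¹ mod 1459 = 299 · 1299 mod 1459 = 307.

307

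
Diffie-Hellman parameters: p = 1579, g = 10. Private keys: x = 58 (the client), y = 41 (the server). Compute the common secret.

1117

The server sends B = g^y mod p = 10^41 mod 1579.
10^1 ≡ 10 (mod 1579)
10^2 = (10^1)^2 ≡ 10^2 = 100 ≡ 100 (mod 1579)
10^4 = (10^2)^2 ≡ 100^2 = 10000 ≡ 526 (mod 1579)
10^8 = (10^4)^2 ≡ 526^2 = 276676 ≡ 351 (mod 1579)
10^16 = (10^8)^2 ≡ 351^2 = 123201 ≡ 39 (mod 1579)
10^32 = (10^16)^2 ≡ 39^2 = 1521 ≡ 1521 (mod 1579)
10^41 = 10^32 · 10^8 · 10^1 ≡ 1521 · 351 · 10 ≡ 111 (mod 1579).
So B = 111. The client then computes K = B^x mod p = 111^58 mod 1579.
111^1 ≡ 111 (mod 1579)
111^2 = (111^1)^2 ≡ 111^2 = 12321 ≡ 1268 (mod 1579)
111^4 = (111^2)^2 ≡ 1268^2 = 1607824 ≡ 402 (mod 1579)
111^8 = (111^4)^2 ≡ 402^2 = 161604 ≡ 546 (mod 1579)
111^16 = (111^8)^2 ≡ 546^2 = 298116 ≡ 1264 (mod 1579)
111^32 = (111^16)^2 ≡ 1264^2 = 1597696 ≡ 1327 (mod 1579)
111^58 = 111^32 · 111^16 · 111^8 · 111^2 ≡ 1327 · 1264 · 546 · 1268 ≡ 1117 (mod 1579).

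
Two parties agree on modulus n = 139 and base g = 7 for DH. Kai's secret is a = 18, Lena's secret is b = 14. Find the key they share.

Kai sends A = g^a mod n = 7^18 mod 139.
7^1 ≡ 7 (mod 139)
7^2 = (7^1)^2 ≡ 7^2 = 49 ≡ 49 (mod 139)
7^4 = (7^2)^2 ≡ 49^2 = 2401 ≡ 38 (mod 139)
7^8 = (7^4)^2 ≡ 38^2 = 1444 ≡ 54 (mod 139)
7^16 = (7^8)^2 ≡ 54^2 = 2916 ≡ 136 (mod 139)
7^18 = 7^16 · 7^2 ≡ 136 · 49 ≡ 131 (mod 139).
So A = 131. Lena then computes K = A^b mod n = 131^14 mod 139.
131^1 ≡ 131 (mod 139)
131^2 = (131^1)^2 ≡ 131^2 = 17161 ≡ 64 (mod 139)
131^4 = (131^2)^2 ≡ 64^2 = 4096 ≡ 65 (mod 139)
131^8 = (131^4)^2 ≡ 65^2 = 4225 ≡ 55 (mod 139)
131^14 = 131^8 · 131^4 · 131^2 ≡ 55 · 65 · 64 ≡ 6 (mod 139).

6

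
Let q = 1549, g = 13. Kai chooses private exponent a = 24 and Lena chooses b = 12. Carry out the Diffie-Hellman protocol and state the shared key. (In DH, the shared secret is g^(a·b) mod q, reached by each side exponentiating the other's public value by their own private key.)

454

Lena sends B = g^b mod q = 13^12 mod 1549.
13^1 ≡ 13 (mod 1549)
13^2 = (13^1)^2 ≡ 13^2 = 169 ≡ 169 (mod 1549)
13^4 = (13^2)^2 ≡ 169^2 = 28561 ≡ 679 (mod 1549)
13^8 = (13^4)^2 ≡ 679^2 = 461041 ≡ 988 (mod 1549)
13^12 = 13^8 · 13^4 ≡ 988 · 679 ≡ 135 (mod 1549).
So B = 135. Kai then computes K = B^a mod q = 135^24 mod 1549.
135^1 ≡ 135 (mod 1549)
135^2 = (135^1)^2 ≡ 135^2 = 18225 ≡ 1186 (mod 1549)
135^4 = (135^2)^2 ≡ 1186^2 = 1406596 ≡ 104 (mod 1549)
135^8 = (135^4)^2 ≡ 104^2 = 10816 ≡ 1522 (mod 1549)
135^16 = (135^8)^2 ≡ 1522^2 = 2316484 ≡ 729 (mod 1549)
135^24 = 135^16 · 135^8 ≡ 729 · 1522 ≡ 454 (mod 1549).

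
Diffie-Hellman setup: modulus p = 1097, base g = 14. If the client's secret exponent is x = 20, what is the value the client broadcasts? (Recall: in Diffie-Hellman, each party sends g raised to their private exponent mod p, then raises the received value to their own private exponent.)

1067

Public value = 14^20 mod 1097.
14^1 ≡ 14 (mod 1097)
14^2 = (14^1)^2 ≡ 14^2 = 196 ≡ 196 (mod 1097)
14^4 = (14^2)^2 ≡ 196^2 = 38416 ≡ 21 (mod 1097)
14^8 = (14^4)^2 ≡ 21^2 = 441 ≡ 441 (mod 1097)
14^16 = (14^8)^2 ≡ 441^2 = 194481 ≡ 312 (mod 1097)
14^20 = 14^16 · 14^4 ≡ 312 · 21 ≡ 1067 (mod 1097).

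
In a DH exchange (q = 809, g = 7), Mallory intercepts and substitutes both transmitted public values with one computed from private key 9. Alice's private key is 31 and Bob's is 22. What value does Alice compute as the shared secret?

112

Alice receives Mallory's public value M = 7^9 mod 809 instead of the honest one.
7^1 ≡ 7 (mod 809)
7^2 = (7^1)^2 ≡ 7^2 = 49 ≡ 49 (mod 809)
7^4 = (7^2)^2 ≡ 49^2 = 2401 ≡ 783 (mod 809)
7^8 = (7^4)^2 ≡ 783^2 = 613089 ≡ 676 (mod 809)
7^9 = 7^8 · 7^1 ≡ 676 · 7 ≡ 687 (mod 809).
So M = 687. Alice computes K = M^31 mod 809.
687^1 ≡ 687 (mod 809)
687^2 = (687^1)^2 ≡ 687^2 = 471969 ≡ 322 (mod 809)
687^4 = (687^2)^2 ≡ 322^2 = 103684 ≡ 132 (mod 809)
687^8 = (687^4)^2 ≡ 132^2 = 17424 ≡ 435 (mod 809)
687^16 = (687^8)^2 ≡ 435^2 = 189225 ≡ 728 (mod 809)
687^31 = 687^16 · 687^8 · 687^4 · 687^2 · 687^1 ≡ 728 · 435 · 132 · 322 · 687 ≡ 112 (mod 809).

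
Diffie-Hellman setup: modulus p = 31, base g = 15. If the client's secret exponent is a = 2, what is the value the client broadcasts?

Public value = 15^2 (mod 31).
15^1 ≡ 15 (mod 31)
15^2 = (15^1)^2 ≡ 15^2 = 225 ≡ 8 (mod 31)

8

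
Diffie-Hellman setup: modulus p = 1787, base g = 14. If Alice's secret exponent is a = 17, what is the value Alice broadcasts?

Public value = 14^17 mod 1787.
14^1 ≡ 14 (mod 1787)
14^2 = (14^1)^2 ≡ 14^2 = 196 ≡ 196 (mod 1787)
14^4 = (14^2)^2 ≡ 196^2 = 38416 ≡ 889 (mod 1787)
14^8 = (14^4)^2 ≡ 889^2 = 790321 ≡ 467 (mod 1787)
14^16 = (14^8)^2 ≡ 467^2 = 218089 ≡ 75 (mod 1787)
14^17 = 14^16 · 14^1 ≡ 75 · 14 ≡ 1050 (mod 1787).

1050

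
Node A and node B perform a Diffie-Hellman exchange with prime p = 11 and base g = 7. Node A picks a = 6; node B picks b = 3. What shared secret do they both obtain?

9

Node B sends B = g^b mod p = 7^3 mod 11.
7^1 ≡ 7 (mod 11)
7^2 = (7^1)^2 ≡ 7^2 = 49 ≡ 5 (mod 11)
7^3 = 7^2 · 7^1 ≡ 5 · 7 ≡ 2 (mod 11).
So B = 2. Node A then computes K = B^a mod p = 2^6 mod 11.
2^1 ≡ 2 (mod 11)
2^2 = (2^1)^2 ≡ 2^2 = 4 ≡ 4 (mod 11)
2^4 = (2^2)^2 ≡ 4^2 = 16 ≡ 5 (mod 11)
2^6 = 2^4 · 2^2 ≡ 5 · 4 ≡ 9 (mod 11).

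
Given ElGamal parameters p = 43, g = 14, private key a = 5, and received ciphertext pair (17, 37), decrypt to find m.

Shared mask s = c₁^a mod p = 17^5 mod 43.
17^1 ≡ 17 (mod 43)
17^2 = (17^1)^2 ≡ 17^2 = 289 ≡ 31 (mod 43)
17^4 = (17^2)^2 ≡ 31^2 = 961 ≡ 15 (mod 43)
17^5 = 17^4 · 17^1 ≡ 15 · 17 ≡ 40 (mod 43).
So s = 40; s⁻¹ ≡ 14 (mod 43).
m = c₂ · s⁻¹ mod 43 = 37 · 14 mod 43 = 2.

2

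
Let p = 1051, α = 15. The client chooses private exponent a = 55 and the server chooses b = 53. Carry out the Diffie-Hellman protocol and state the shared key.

452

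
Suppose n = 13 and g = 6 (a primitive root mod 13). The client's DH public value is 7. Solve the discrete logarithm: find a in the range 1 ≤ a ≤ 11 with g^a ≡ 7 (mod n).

Try successive powers of 6 modulo 13:
6^1 ≡ 6
6^2 ≡ 10
6^3 ≡ 8
6^4 ≡ 9
6^5 ≡ 2
6^6 ≡ 12
6^7 ≡ 7
Found: a = 7.

7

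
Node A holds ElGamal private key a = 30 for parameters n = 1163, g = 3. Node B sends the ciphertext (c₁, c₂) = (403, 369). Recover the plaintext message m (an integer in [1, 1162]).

410

Shared mask s = c₁^a mod n = 403^30 mod 1163.
403^1 ≡ 403 (mod 1163)
403^2 = (403^1)^2 ≡ 403^2 = 162409 ≡ 752 (mod 1163)
403^4 = (403^2)^2 ≡ 752^2 = 565504 ≡ 286 (mod 1163)
403^8 = (403^4)^2 ≡ 286^2 = 81796 ≡ 386 (mod 1163)
403^16 = (403^8)^2 ≡ 386^2 = 148996 ≡ 132 (mod 1163)
403^30 = 403^16 · 403^8 · 403^4 · 403^2 ≡ 132 · 386 · 286 · 752 ≡ 815 (mod 1163).
So s = 815; s⁻¹ ≡ 518 (mod 1163).
m = c₂ · s⁻¹ mod 1163 = 369 · 518 mod 1163 = 410.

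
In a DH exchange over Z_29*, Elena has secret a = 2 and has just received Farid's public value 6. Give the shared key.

7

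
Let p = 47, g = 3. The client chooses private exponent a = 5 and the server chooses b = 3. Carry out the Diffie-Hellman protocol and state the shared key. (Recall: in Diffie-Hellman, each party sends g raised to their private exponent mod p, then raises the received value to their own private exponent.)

The client sends A = g^a mod p = 3^5 mod 47.
3^1 ≡ 3 (mod 47)
3^2 = (3^1)^2 ≡ 3^2 = 9 ≡ 9 (mod 47)
3^4 = (3^2)^2 ≡ 9^2 = 81 ≡ 34 (mod 47)
3^5 = 3^4 · 3^1 ≡ 34 · 3 ≡ 8 (mod 47).
So A = 8. The server then computes K = A^b mod p = 8^3 mod 47.
8^1 ≡ 8 (mod 47)
8^2 = (8^1)^2 ≡ 8^2 = 64 ≡ 17 (mod 47)
8^3 = 8^2 · 8^1 ≡ 17 · 8 ≡ 42 (mod 47).

42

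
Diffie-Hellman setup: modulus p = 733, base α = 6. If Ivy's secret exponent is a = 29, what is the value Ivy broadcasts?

578

Public value = 6^29 mod 733.
6^1 ≡ 6 (mod 733)
6^2 = (6^1)^2 ≡ 6^2 = 36 ≡ 36 (mod 733)
6^4 = (6^2)^2 ≡ 36^2 = 1296 ≡ 563 (mod 733)
6^8 = (6^4)^2 ≡ 563^2 = 316969 ≡ 313 (mod 733)
6^16 = (6^8)^2 ≡ 313^2 = 97969 ≡ 480 (mod 733)
6^29 = 6^16 · 6^8 · 6^4 · 6^1 ≡ 480 · 313 · 563 · 6 ≡ 578 (mod 733).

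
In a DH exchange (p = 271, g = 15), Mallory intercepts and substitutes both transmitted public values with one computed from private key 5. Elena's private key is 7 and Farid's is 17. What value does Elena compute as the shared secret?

Elena receives Mallory's public value M = 15^5 mod 271 instead of the honest one.
15^1 ≡ 15 (mod 271)
15^2 = (15^1)^2 ≡ 15^2 = 225 ≡ 225 (mod 271)
15^4 = (15^2)^2 ≡ 225^2 = 50625 ≡ 219 (mod 271)
15^5 = 15^4 · 15^1 ≡ 219 · 15 ≡ 33 (mod 271).
So M = 33. Elena computes K = M^7 mod 271.
33^1 ≡ 33 (mod 271)
33^2 = (33^1)^2 ≡ 33^2 = 1089 ≡ 5 (mod 271)
33^4 = (33^2)^2 ≡ 5^2 = 25 ≡ 25 (mod 271)
33^7 = 33^4 · 33^2 · 33^1 ≡ 25 · 5 · 33 ≡ 60 (mod 271).

60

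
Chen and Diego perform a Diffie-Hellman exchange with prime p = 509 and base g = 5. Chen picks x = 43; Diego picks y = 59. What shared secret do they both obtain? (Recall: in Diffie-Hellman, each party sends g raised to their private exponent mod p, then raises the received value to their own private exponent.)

452

Chen sends A = g^x mod p = 5^43 mod 509.
5^1 ≡ 5 (mod 509)
5^2 = (5^1)^2 ≡ 5^2 = 25 ≡ 25 (mod 509)
5^4 = (5^2)^2 ≡ 25^2 = 625 ≡ 116 (mod 509)
5^8 = (5^4)^2 ≡ 116^2 = 13456 ≡ 222 (mod 509)
5^16 = (5^8)^2 ≡ 222^2 = 49284 ≡ 420 (mod 509)
5^32 = (5^16)^2 ≡ 420^2 = 176400 ≡ 286 (mod 509)
5^43 = 5^32 · 5^8 · 5^2 · 5^1 ≡ 286 · 222 · 25 · 5 ≡ 172 (mod 509).
So A = 172. Diego then computes K = A^y mod p = 172^59 mod 509.
172^1 ≡ 172 (mod 509)
172^2 = (172^1)^2 ≡ 172^2 = 29584 ≡ 62 (mod 509)
172^4 = (172^2)^2 ≡ 62^2 = 3844 ≡ 281 (mod 509)
172^8 = (172^4)^2 ≡ 281^2 = 78961 ≡ 66 (mod 509)
172^16 = (172^8)^2 ≡ 66^2 = 4356 ≡ 284 (mod 509)
172^32 = (172^16)^2 ≡ 284^2 = 80656 ≡ 234 (mod 509)
172^59 = 172^32 · 172^16 · 172^8 · 172^2 · 172^1 ≡ 234 · 284 · 66 · 62 · 172 ≡ 452 (mod 509).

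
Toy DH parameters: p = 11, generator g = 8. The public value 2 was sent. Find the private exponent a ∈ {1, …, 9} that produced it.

7

Try successive powers of 8 modulo 11:
8^1 ≡ 8
8^2 ≡ 9
8^3 ≡ 6
8^4 ≡ 4
8^5 ≡ 10
8^6 ≡ 3
8^7 ≡ 2
Found: a = 7.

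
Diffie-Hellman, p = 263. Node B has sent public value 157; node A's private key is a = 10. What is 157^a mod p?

133

Shared key K = 157^10 mod 263.
157^1 ≡ 157 (mod 263)
157^2 = (157^1)^2 ≡ 157^2 = 24649 ≡ 190 (mod 263)
157^4 = (157^2)^2 ≡ 190^2 = 36100 ≡ 69 (mod 263)
157^8 = (157^4)^2 ≡ 69^2 = 4761 ≡ 27 (mod 263)
157^10 = 157^8 · 157^2 ≡ 27 · 190 ≡ 133 (mod 263).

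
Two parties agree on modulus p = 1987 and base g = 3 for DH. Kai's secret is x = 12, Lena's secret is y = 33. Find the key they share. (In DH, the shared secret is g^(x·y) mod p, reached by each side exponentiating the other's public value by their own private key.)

Lena sends B = g^y mod p = 3^33 mod 1987.
3^1 ≡ 3 (mod 1987)
3^2 = (3^1)^2 ≡ 3^2 = 9 ≡ 9 (mod 1987)
3^4 = (3^2)^2 ≡ 9^2 = 81 ≡ 81 (mod 1987)
3^8 = (3^4)^2 ≡ 81^2 = 6561 ≡ 600 (mod 1987)
3^16 = (3^8)^2 ≡ 600^2 = 360000 ≡ 353 (mod 1987)
3^32 = (3^16)^2 ≡ 353^2 = 124609 ≡ 1415 (mod 1987)
3^33 = 3^32 · 3^1 ≡ 1415 · 3 ≡ 271 (mod 1987).
So B = 271. Kai then computes K = B^x mod p = 271^12 mod 1987.
271^1 ≡ 271 (mod 1987)
271^2 = (271^1)^2 ≡ 271^2 = 73441 ≡ 1909 (mod 1987)
271^4 = (271^2)^2 ≡ 1909^2 = 3644281 ≡ 123 (mod 1987)
271^8 = (271^4)^2 ≡ 123^2 = 15129 ≡ 1220 (mod 1987)
271^12 = 271^8 · 271^4 ≡ 1220 · 123 ≡ 1035 (mod 1987).

1035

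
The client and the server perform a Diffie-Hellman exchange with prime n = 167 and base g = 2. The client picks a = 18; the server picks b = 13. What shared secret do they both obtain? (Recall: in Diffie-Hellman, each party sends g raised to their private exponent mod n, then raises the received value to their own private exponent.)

116

The server sends B = g^b mod n = 2^13 mod 167.
2^1 ≡ 2 (mod 167)
2^2 = (2^1)^2 ≡ 2^2 = 4 ≡ 4 (mod 167)
2^4 = (2^2)^2 ≡ 4^2 = 16 ≡ 16 (mod 167)
2^8 = (2^4)^2 ≡ 16^2 = 256 ≡ 89 (mod 167)
2^13 = 2^8 · 2^4 · 2^1 ≡ 89 · 16 · 2 ≡ 9 (mod 167).
So B = 9. The client then computes K = B^a mod n = 9^18 mod 167.
9^1 ≡ 9 (mod 167)
9^2 = (9^1)^2 ≡ 9^2 = 81 ≡ 81 (mod 167)
9^4 = (9^2)^2 ≡ 81^2 = 6561 ≡ 48 (mod 167)
9^8 = (9^4)^2 ≡ 48^2 = 2304 ≡ 133 (mod 167)
9^16 = (9^8)^2 ≡ 133^2 = 17689 ≡ 154 (mod 167)
9^18 = 9^16 · 9^2 ≡ 154 · 81 ≡ 116 (mod 167).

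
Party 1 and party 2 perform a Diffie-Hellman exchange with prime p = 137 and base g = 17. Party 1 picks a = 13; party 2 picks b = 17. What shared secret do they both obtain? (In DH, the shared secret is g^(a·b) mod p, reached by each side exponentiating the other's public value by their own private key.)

37

Party 2 sends B = g^b mod p = 17^17 mod 137.
17^1 ≡ 17 (mod 137)
17^2 = (17^1)^2 ≡ 17^2 = 289 ≡ 15 (mod 137)
17^4 = (17^2)^2 ≡ 15^2 = 225 ≡ 88 (mod 137)
17^8 = (17^4)^2 ≡ 88^2 = 7744 ≡ 72 (mod 137)
17^16 = (17^8)^2 ≡ 72^2 = 5184 ≡ 115 (mod 137)
17^17 = 17^16 · 17^1 ≡ 115 · 17 ≡ 37 (mod 137).
So B = 37. Party 1 then computes K = B^a mod p = 37^13 mod 137.
37^1 ≡ 37 (mod 137)
37^2 = (37^1)^2 ≡ 37^2 = 1369 ≡ 136 (mod 137)
37^4 = (37^2)^2 ≡ 136^2 = 18496 ≡ 1 (mod 137)
37^8 = (37^4)^2 ≡ 1^2 = 1 ≡ 1 (mod 137)
37^13 = 37^8 · 37^4 · 37^1 ≡ 1 · 1 · 37 ≡ 37 (mod 137).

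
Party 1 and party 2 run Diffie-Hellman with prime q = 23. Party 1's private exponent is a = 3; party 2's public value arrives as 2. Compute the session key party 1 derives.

8

Shared key K = 2^3 mod 23.
2^1 ≡ 2 (mod 23)
2^2 = (2^1)^2 ≡ 2^2 = 4 ≡ 4 (mod 23)
2^3 = 2^2 · 2^1 ≡ 4 · 2 ≡ 8 (mod 23).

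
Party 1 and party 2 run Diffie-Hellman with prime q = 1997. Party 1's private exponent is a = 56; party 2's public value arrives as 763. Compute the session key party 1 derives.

157

Shared key K = 763^56 mod 1997.
763^1 ≡ 763 (mod 1997)
763^2 = (763^1)^2 ≡ 763^2 = 582169 ≡ 1042 (mod 1997)
763^4 = (763^2)^2 ≡ 1042^2 = 1085764 ≡ 1393 (mod 1997)
763^8 = (763^4)^2 ≡ 1393^2 = 1940449 ≡ 1362 (mod 1997)
763^16 = (763^8)^2 ≡ 1362^2 = 1855044 ≡ 1828 (mod 1997)
763^32 = (763^16)^2 ≡ 1828^2 = 3341584 ≡ 603 (mod 1997)
763^56 = 763^32 · 763^16 · 763^8 ≡ 603 · 1828 · 1362 ≡ 157 (mod 1997).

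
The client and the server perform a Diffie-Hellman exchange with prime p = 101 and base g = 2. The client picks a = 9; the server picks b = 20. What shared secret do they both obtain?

84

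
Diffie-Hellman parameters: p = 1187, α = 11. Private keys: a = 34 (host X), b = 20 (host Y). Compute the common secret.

1168

Host X sends A = α^a mod p = 11^34 mod 1187.
11^1 ≡ 11 (mod 1187)
11^2 = (11^1)^2 ≡ 11^2 = 121 ≡ 121 (mod 1187)
11^4 = (11^2)^2 ≡ 121^2 = 14641 ≡ 397 (mod 1187)
11^8 = (11^4)^2 ≡ 397^2 = 157609 ≡ 925 (mod 1187)
11^16 = (11^8)^2 ≡ 925^2 = 855625 ≡ 985 (mod 1187)
11^32 = (11^16)^2 ≡ 985^2 = 970225 ≡ 446 (mod 1187)
11^34 = 11^32 · 11^2 ≡ 446 · 121 ≡ 551 (mod 1187).
So A = 551. Host Y then computes K = A^b mod p = 551^20 mod 1187.
551^1 ≡ 551 (mod 1187)
551^2 = (551^1)^2 ≡ 551^2 = 303601 ≡ 916 (mod 1187)
551^4 = (551^2)^2 ≡ 916^2 = 839056 ≡ 1034 (mod 1187)
551^8 = (551^4)^2 ≡ 1034^2 = 1069156 ≡ 856 (mod 1187)
551^16 = (551^8)^2 ≡ 856^2 = 732736 ≡ 357 (mod 1187)
551^20 = 551^16 · 551^4 ≡ 357 · 1034 ≡ 1168 (mod 1187).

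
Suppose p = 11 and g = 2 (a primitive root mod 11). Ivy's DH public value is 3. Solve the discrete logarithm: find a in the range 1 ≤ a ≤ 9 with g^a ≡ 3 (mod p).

8

Try successive powers of 2 modulo 11:
2^1 ≡ 2
2^2 ≡ 4
2^3 ≡ 8
2^4 ≡ 5
2^5 ≡ 10
2^6 ≡ 9
2^7 ≡ 7
2^8 ≡ 3
Found: a = 8.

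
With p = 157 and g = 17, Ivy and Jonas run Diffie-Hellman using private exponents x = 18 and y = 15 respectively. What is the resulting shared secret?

99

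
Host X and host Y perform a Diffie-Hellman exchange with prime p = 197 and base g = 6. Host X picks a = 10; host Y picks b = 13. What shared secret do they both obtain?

114

Host Y sends B = g^b mod p = 6^13 mod 197.
6^1 ≡ 6 (mod 197)
6^2 = (6^1)^2 ≡ 6^2 = 36 ≡ 36 (mod 197)
6^4 = (6^2)^2 ≡ 36^2 = 1296 ≡ 114 (mod 197)
6^8 = (6^4)^2 ≡ 114^2 = 12996 ≡ 191 (mod 197)
6^13 = 6^8 · 6^4 · 6^1 ≡ 191 · 114 · 6 ≡ 33 (mod 197).
So B = 33. Host X then computes K = B^a mod p = 33^10 mod 197.
33^1 ≡ 33 (mod 197)
33^2 = (33^1)^2 ≡ 33^2 = 1089 ≡ 104 (mod 197)
33^4 = (33^2)^2 ≡ 104^2 = 10816 ≡ 178 (mod 197)
33^8 = (33^4)^2 ≡ 178^2 = 31684 ≡ 164 (mod 197)
33^10 = 33^8 · 33^2 ≡ 164 · 104 ≡ 114 (mod 197).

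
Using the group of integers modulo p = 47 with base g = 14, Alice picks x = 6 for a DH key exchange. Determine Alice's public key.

42

Public value = 14^6 mod 47.
14^1 ≡ 14 (mod 47)
14^2 = (14^1)^2 ≡ 14^2 = 196 ≡ 8 (mod 47)
14^4 = (14^2)^2 ≡ 8^2 = 64 ≡ 17 (mod 47)
14^6 = 14^4 · 14^2 ≡ 17 · 8 ≡ 42 (mod 47).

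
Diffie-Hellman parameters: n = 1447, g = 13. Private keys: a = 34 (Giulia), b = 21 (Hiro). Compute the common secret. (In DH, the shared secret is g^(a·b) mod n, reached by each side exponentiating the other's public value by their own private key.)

247

Giulia sends A = g^a mod n = 13^34 mod 1447.
13^1 ≡ 13 (mod 1447)
13^2 = (13^1)^2 ≡ 13^2 = 169 ≡ 169 (mod 1447)
13^4 = (13^2)^2 ≡ 169^2 = 28561 ≡ 1068 (mod 1447)
13^8 = (13^4)^2 ≡ 1068^2 = 1140624 ≡ 388 (mod 1447)
13^16 = (13^8)^2 ≡ 388^2 = 150544 ≡ 56 (mod 1447)
13^32 = (13^16)^2 ≡ 56^2 = 3136 ≡ 242 (mod 1447)
13^34 = 13^32 · 13^2 ≡ 242 · 169 ≡ 382 (mod 1447).
So A = 382. Hiro then computes K = A^b mod n = 382^21 mod 1447.
382^1 ≡ 382 (mod 1447)
382^2 = (382^1)^2 ≡ 382^2 = 145924 ≡ 1224 (mod 1447)
382^4 = (382^2)^2 ≡ 1224^2 = 1498176 ≡ 531 (mod 1447)
382^8 = (382^4)^2 ≡ 531^2 = 281961 ≡ 1243 (mod 1447)
382^16 = (382^8)^2 ≡ 1243^2 = 1545049 ≡ 1100 (mod 1447)
382^21 = 382^16 · 382^4 · 382^1 ≡ 1100 · 531 · 382 ≡ 247 (mod 1447).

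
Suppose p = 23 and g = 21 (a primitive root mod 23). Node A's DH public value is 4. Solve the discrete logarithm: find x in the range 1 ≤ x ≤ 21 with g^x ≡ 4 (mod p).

2

Try successive powers of 21 modulo 23:
21^1 ≡ 21
21^2 ≡ 4
Found: x = 2.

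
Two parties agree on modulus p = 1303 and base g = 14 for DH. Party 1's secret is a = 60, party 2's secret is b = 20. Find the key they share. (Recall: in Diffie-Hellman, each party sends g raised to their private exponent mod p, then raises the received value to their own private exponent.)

413

Party 2 sends B = g^b mod p = 14^20 mod 1303.
14^1 ≡ 14 (mod 1303)
14^2 = (14^1)^2 ≡ 14^2 = 196 ≡ 196 (mod 1303)
14^4 = (14^2)^2 ≡ 196^2 = 38416 ≡ 629 (mod 1303)
14^8 = (14^4)^2 ≡ 629^2 = 395641 ≡ 832 (mod 1303)
14^16 = (14^8)^2 ≡ 832^2 = 692224 ≡ 331 (mod 1303)
14^20 = 14^16 · 14^4 ≡ 331 · 629 ≡ 1022 (mod 1303).
So B = 1022. Party 1 then computes K = B^a mod p = 1022^60 mod 1303.
1022^1 ≡ 1022 (mod 1303)
1022^2 = (1022^1)^2 ≡ 1022^2 = 1044484 ≡ 781 (mod 1303)
1022^4 = (1022^2)^2 ≡ 781^2 = 609961 ≡ 157 (mod 1303)
1022^8 = (1022^4)^2 ≡ 157^2 = 24649 ≡ 1195 (mod 1303)
1022^16 = (1022^8)^2 ≡ 1195^2 = 1428025 ≡ 1240 (mod 1303)
1022^32 = (1022^16)^2 ≡ 1240^2 = 1537600 ≡ 60 (mod 1303)
1022^60 = 1022^32 · 1022^16 · 1022^8 · 1022^4 ≡ 60 · 1240 · 1195 · 157 ≡ 413 (mod 1303).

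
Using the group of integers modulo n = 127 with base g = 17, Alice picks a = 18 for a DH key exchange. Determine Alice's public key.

64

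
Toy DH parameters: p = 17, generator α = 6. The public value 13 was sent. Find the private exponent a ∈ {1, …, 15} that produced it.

Try successive powers of 6 modulo 17:
6^1 ≡ 6
6^2 ≡ 2
6^3 ≡ 12
6^4 ≡ 4
6^5 ≡ 7
6^6 ≡ 8
6^7 ≡ 14
6^8 ≡ 16
6^9 ≡ 11
6^10 ≡ 15
6^11 ≡ 5
6^12 ≡ 13
Found: a = 12.

12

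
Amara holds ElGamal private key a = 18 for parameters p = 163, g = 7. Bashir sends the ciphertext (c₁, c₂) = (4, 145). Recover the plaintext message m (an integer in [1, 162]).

Shared mask s = c₁^a mod p = 4^18 mod 163.
4^1 ≡ 4 (mod 163)
4^2 = (4^1)^2 ≡ 4^2 = 16 ≡ 16 (mod 163)
4^4 = (4^2)^2 ≡ 16^2 = 256 ≡ 93 (mod 163)
4^8 = (4^4)^2 ≡ 93^2 = 8649 ≡ 10 (mod 163)
4^16 = (4^8)^2 ≡ 10^2 = 100 ≡ 100 (mod 163)
4^18 = 4^16 · 4^2 ≡ 100 · 16 ≡ 133 (mod 163).
So s = 133; s⁻¹ ≡ 38 (mod 163).
m = c₂ · s⁻¹ mod 163 = 145 · 38 mod 163 = 131.

131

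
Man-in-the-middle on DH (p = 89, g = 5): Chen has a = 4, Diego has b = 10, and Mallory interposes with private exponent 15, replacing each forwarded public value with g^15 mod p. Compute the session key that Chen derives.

16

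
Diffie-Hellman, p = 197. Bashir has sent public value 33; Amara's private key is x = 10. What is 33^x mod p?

114

Shared key K = 33^10 mod 197.
33^1 ≡ 33 (mod 197)
33^2 = (33^1)^2 ≡ 33^2 = 1089 ≡ 104 (mod 197)
33^4 = (33^2)^2 ≡ 104^2 = 10816 ≡ 178 (mod 197)
33^8 = (33^4)^2 ≡ 178^2 = 31684 ≡ 164 (mod 197)
33^10 = 33^8 · 33^2 ≡ 164 · 104 ≡ 114 (mod 197).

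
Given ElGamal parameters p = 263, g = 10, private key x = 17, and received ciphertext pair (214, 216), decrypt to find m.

158

Shared mask s = c₁^x mod p = 214^17 mod 263.
214^1 ≡ 214 (mod 263)
214^2 = (214^1)^2 ≡ 214^2 = 45796 ≡ 34 (mod 263)
214^4 = (214^2)^2 ≡ 34^2 = 1156 ≡ 104 (mod 263)
214^8 = (214^4)^2 ≡ 104^2 = 10816 ≡ 33 (mod 263)
214^16 = (214^8)^2 ≡ 33^2 = 1089 ≡ 37 (mod 263)
214^17 = 214^16 · 214^1 ≡ 37 · 214 ≡ 28 (mod 263).
So s = 28; s⁻¹ ≡ 47 (mod 263).
m = c₂ · s⁻¹ mod 263 = 216 · 47 mod 263 = 158.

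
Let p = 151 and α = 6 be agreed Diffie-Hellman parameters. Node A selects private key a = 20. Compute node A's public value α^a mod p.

85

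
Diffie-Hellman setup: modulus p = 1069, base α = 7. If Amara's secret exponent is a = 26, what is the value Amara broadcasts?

295

Public value = 7^26 (mod 1069).
7^1 ≡ 7 (mod 1069)
7^2 = (7^1)^2 ≡ 7^2 = 49 ≡ 49 (mod 1069)
7^4 = (7^2)^2 ≡ 49^2 = 2401 ≡ 263 (mod 1069)
7^8 = (7^4)^2 ≡ 263^2 = 69169 ≡ 753 (mod 1069)
7^16 = (7^8)^2 ≡ 753^2 = 567009 ≡ 439 (mod 1069)
7^26 = 7^16 · 7^8 · 7^2 ≡ 439 · 753 · 49 ≡ 295 (mod 1069).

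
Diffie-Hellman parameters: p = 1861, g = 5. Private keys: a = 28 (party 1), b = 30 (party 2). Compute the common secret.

125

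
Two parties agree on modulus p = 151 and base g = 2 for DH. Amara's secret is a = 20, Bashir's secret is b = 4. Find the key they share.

32

Amara sends A = g^a mod p = 2^20 mod 151.
2^1 ≡ 2 (mod 151)
2^2 = (2^1)^2 ≡ 2^2 = 4 ≡ 4 (mod 151)
2^4 = (2^2)^2 ≡ 4^2 = 16 ≡ 16 (mod 151)
2^8 = (2^4)^2 ≡ 16^2 = 256 ≡ 105 (mod 151)
2^16 = (2^8)^2 ≡ 105^2 = 11025 ≡ 2 (mod 151)
2^20 = 2^16 · 2^4 ≡ 2 · 16 ≡ 32 (mod 151).
So A = 32. Bashir then computes K = A^b mod p = 32^4 mod 151.
32^1 ≡ 32 (mod 151)
32^2 = (32^1)^2 ≡ 32^2 = 1024 ≡ 118 (mod 151)
32^4 = (32^2)^2 ≡ 118^2 = 13924 ≡ 32 (mod 151)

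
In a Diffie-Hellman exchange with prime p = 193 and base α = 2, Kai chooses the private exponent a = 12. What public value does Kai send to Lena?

43

Public value = 2^12 (mod 193).
2^1 ≡ 2 (mod 193)
2^2 = (2^1)^2 ≡ 2^2 = 4 ≡ 4 (mod 193)
2^4 = (2^2)^2 ≡ 4^2 = 16 ≡ 16 (mod 193)
2^8 = (2^4)^2 ≡ 16^2 = 256 ≡ 63 (mod 193)
2^12 = 2^8 · 2^4 ≡ 63 · 16 ≡ 43 (mod 193).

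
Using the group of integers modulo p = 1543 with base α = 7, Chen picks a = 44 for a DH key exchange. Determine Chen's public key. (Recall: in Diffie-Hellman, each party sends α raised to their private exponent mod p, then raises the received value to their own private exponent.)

199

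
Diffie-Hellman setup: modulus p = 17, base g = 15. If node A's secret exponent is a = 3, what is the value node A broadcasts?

9

Public value = 15^{3} \pmod{17}.
15^1 ≡ 15 (mod 17)
15^2 = (15^1)^2 ≡ 15^2 = 225 ≡ 4 (mod 17)
15^3 = 15^2 · 15^1 ≡ 4 · 15 ≡ 9 (mod 17).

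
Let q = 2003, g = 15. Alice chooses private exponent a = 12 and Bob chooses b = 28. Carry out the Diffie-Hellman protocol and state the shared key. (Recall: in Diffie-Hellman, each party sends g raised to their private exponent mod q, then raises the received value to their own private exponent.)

168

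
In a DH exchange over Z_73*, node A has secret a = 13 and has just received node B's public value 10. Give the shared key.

Shared key K = 10^13 mod 73.
10^1 ≡ 10 (mod 73)
10^2 = (10^1)^2 ≡ 10^2 = 100 ≡ 27 (mod 73)
10^4 = (10^2)^2 ≡ 27^2 = 729 ≡ 72 (mod 73)
10^8 = (10^4)^2 ≡ 72^2 = 5184 ≡ 1 (mod 73)
10^13 = 10^8 · 10^4 · 10^1 ≡ 1 · 72 · 10 ≡ 63 (mod 73).

63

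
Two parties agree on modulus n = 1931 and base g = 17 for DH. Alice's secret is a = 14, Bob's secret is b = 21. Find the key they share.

Bob sends B = g^b mod n = 17^21 mod 1931.
17^1 ≡ 17 (mod 1931)
17^2 = (17^1)^2 ≡ 17^2 = 289 ≡ 289 (mod 1931)
17^4 = (17^2)^2 ≡ 289^2 = 83521 ≡ 488 (mod 1931)
17^8 = (17^4)^2 ≡ 488^2 = 238144 ≡ 631 (mod 1931)
17^16 = (17^8)^2 ≡ 631^2 = 398161 ≡ 375 (mod 1931)
17^21 = 17^16 · 17^4 · 17^1 ≡ 375 · 488 · 17 ≡ 159 (mod 1931).
So B = 159. Alice then computes K = B^a mod n = 159^14 mod 1931.
159^1 ≡ 159 (mod 1931)
159^2 = (159^1)^2 ≡ 159^2 = 25281 ≡ 178 (mod 1931)
159^4 = (159^2)^2 ≡ 178^2 = 31684 ≡ 788 (mod 1931)
159^8 = (159^4)^2 ≡ 788^2 = 620944 ≡ 1093 (mod 1931)
159^14 = 159^8 · 159^4 · 159^2 ≡ 1093 · 788 · 178 ≡ 669 (mod 1931).

669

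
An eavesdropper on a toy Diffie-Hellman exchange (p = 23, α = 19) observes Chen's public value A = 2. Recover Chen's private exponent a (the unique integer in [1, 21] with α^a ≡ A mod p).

6

Try successive powers of 19 modulo 23:
19^1 ≡ 19
19^2 ≡ 16
19^3 ≡ 5
19^4 ≡ 3
19^5 ≡ 11
19^6 ≡ 2
Found: a = 6.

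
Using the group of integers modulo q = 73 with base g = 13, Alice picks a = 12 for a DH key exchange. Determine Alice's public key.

65

Public value = 13^12 mod 73.
13^1 ≡ 13 (mod 73)
13^2 = (13^1)^2 ≡ 13^2 = 169 ≡ 23 (mod 73)
13^4 = (13^2)^2 ≡ 23^2 = 529 ≡ 18 (mod 73)
13^8 = (13^4)^2 ≡ 18^2 = 324 ≡ 32 (mod 73)
13^12 = 13^8 · 13^4 ≡ 32 · 18 ≡ 65 (mod 73).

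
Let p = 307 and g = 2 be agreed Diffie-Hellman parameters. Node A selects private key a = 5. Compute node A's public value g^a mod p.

Public value = 2^5 mod 307.
2^1 ≡ 2 (mod 307)
2^2 = (2^1)^2 ≡ 2^2 = 4 ≡ 4 (mod 307)
2^4 = (2^2)^2 ≡ 4^2 = 16 ≡ 16 (mod 307)
2^5 = 2^4 · 2^1 ≡ 16 · 2 ≡ 32 (mod 307).

32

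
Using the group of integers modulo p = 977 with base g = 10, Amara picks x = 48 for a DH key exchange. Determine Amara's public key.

Public value = 10^48 (mod 977).
10^1 ≡ 10 (mod 977)
10^2 = (10^1)^2 ≡ 10^2 = 100 ≡ 100 (mod 977)
10^4 = (10^2)^2 ≡ 100^2 = 10000 ≡ 230 (mod 977)
10^8 = (10^4)^2 ≡ 230^2 = 52900 ≡ 142 (mod 977)
10^16 = (10^8)^2 ≡ 142^2 = 20164 ≡ 624 (mod 977)
10^32 = (10^16)^2 ≡ 624^2 = 389376 ≡ 530 (mod 977)
10^48 = 10^32 · 10^16 ≡ 530 · 624 ≡ 494 (mod 977).

494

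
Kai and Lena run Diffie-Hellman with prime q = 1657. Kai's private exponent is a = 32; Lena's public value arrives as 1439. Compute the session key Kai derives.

Shared key K = 1439^32 mod 1657.
1439^1 ≡ 1439 (mod 1657)
1439^2 = (1439^1)^2 ≡ 1439^2 = 2070721 ≡ 1128 (mod 1657)
1439^4 = (1439^2)^2 ≡ 1128^2 = 1272384 ≡ 1465 (mod 1657)
1439^8 = (1439^4)^2 ≡ 1465^2 = 2146225 ≡ 410 (mod 1657)
1439^16 = (1439^8)^2 ≡ 410^2 = 168100 ≡ 743 (mod 1657)
1439^32 = (1439^16)^2 ≡ 743^2 = 552049 ≡ 268 (mod 1657)

268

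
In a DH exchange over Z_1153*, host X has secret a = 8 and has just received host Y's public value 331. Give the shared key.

Shared key K = 331^8 mod 1153.
331^1 ≡ 331 (mod 1153)
331^2 = (331^1)^2 ≡ 331^2 = 109561 ≡ 26 (mod 1153)
331^4 = (331^2)^2 ≡ 26^2 = 676 ≡ 676 (mod 1153)
331^8 = (331^4)^2 ≡ 676^2 = 456976 ≡ 388 (mod 1153)

388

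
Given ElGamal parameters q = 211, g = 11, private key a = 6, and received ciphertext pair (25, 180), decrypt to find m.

209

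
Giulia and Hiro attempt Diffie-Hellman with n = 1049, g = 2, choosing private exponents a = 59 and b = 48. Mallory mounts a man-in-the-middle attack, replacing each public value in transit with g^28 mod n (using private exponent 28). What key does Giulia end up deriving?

Giulia receives Mallory's public value M = 2^28 mod 1049 instead of the honest one.
2^1 ≡ 2 (mod 1049)
2^2 = (2^1)^2 ≡ 2^2 = 4 ≡ 4 (mod 1049)
2^4 = (2^2)^2 ≡ 4^2 = 16 ≡ 16 (mod 1049)
2^8 = (2^4)^2 ≡ 16^2 = 256 ≡ 256 (mod 1049)
2^16 = (2^8)^2 ≡ 256^2 = 65536 ≡ 498 (mod 1049)
2^28 = 2^16 · 2^8 · 2^4 ≡ 498 · 256 · 16 ≡ 552 (mod 1049).
So M = 552. Giulia computes K = M^59 mod 1049.
552^1 ≡ 552 (mod 1049)
552^2 = (552^1)^2 ≡ 552^2 = 304704 ≡ 494 (mod 1049)
552^4 = (552^2)^2 ≡ 494^2 = 244036 ≡ 668 (mod 1049)
552^8 = (552^4)^2 ≡ 668^2 = 446224 ≡ 399 (mod 1049)
552^16 = (552^8)^2 ≡ 399^2 = 159201 ≡ 802 (mod 1049)
552^32 = (552^16)^2 ≡ 802^2 = 643204 ≡ 167 (mod 1049)
552^59 = 552^32 · 552^16 · 552^8 · 552^2 · 552^1 ≡ 167 · 802 · 399 · 494 · 552 ≡ 259 (mod 1049).

259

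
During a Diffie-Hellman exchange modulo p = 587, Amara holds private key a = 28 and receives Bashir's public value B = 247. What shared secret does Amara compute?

400

Shared key K = 247^28 mod 587.
247^1 ≡ 247 (mod 587)
247^2 = (247^1)^2 ≡ 247^2 = 61009 ≡ 548 (mod 587)
247^4 = (247^2)^2 ≡ 548^2 = 300304 ≡ 347 (mod 587)
247^8 = (247^4)^2 ≡ 347^2 = 120409 ≡ 74 (mod 587)
247^16 = (247^8)^2 ≡ 74^2 = 5476 ≡ 193 (mod 587)
247^28 = 247^16 · 247^8 · 247^4 ≡ 193 · 74 · 347 ≡ 400 (mod 587).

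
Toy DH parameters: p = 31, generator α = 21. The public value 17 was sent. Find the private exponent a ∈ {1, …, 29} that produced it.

Try successive powers of 21 modulo 31:
21^1 ≡ 21
21^2 ≡ 7
21^3 ≡ 23
21^4 ≡ 18
21^5 ≡ 6
21^6 ≡ 2
21^7 ≡ 11
21^8 ≡ 14
21^9 ≡ 15
21^10 ≡ 5
21^11 ≡ 12
21^12 ≡ 4
21^13 ≡ 22
21^14 ≡ 28
21^15 ≡ 30
21^16 ≡ 10
21^17 ≡ 24
21^18 ≡ 8
21^19 ≡ 13
21^20 ≡ 25
21^21 ≡ 29
21^22 ≡ 20
21^23 ≡ 17
Found: a = 23.

23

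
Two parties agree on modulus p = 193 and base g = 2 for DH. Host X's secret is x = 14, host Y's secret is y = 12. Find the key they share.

Host Y sends B = g^y mod p = 2^12 mod 193.
2^1 ≡ 2 (mod 193)
2^2 = (2^1)^2 ≡ 2^2 = 4 ≡ 4 (mod 193)
2^4 = (2^2)^2 ≡ 4^2 = 16 ≡ 16 (mod 193)
2^8 = (2^4)^2 ≡ 16^2 = 256 ≡ 63 (mod 193)
2^12 = 2^8 · 2^4 ≡ 63 · 16 ≡ 43 (mod 193).
So B = 43. Host X then computes K = B^x mod p = 43^14 mod 193.
43^1 ≡ 43 (mod 193)
43^2 = (43^1)^2 ≡ 43^2 = 1849 ≡ 112 (mod 193)
43^4 = (43^2)^2 ≡ 112^2 = 12544 ≡ 192 (mod 193)
43^8 = (43^4)^2 ≡ 192^2 = 36864 ≡ 1 (mod 193)
43^14 = 43^8 · 43^4 · 43^2 ≡ 1 · 192 · 112 ≡ 81 (mod 193).

81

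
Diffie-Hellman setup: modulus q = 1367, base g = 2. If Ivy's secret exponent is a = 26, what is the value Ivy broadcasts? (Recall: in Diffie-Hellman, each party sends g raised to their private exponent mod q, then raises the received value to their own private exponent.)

100

Public value = 2^26 mod 1367.
2^1 ≡ 2 (mod 1367)
2^2 = (2^1)^2 ≡ 2^2 = 4 ≡ 4 (mod 1367)
2^4 = (2^2)^2 ≡ 4^2 = 16 ≡ 16 (mod 1367)
2^8 = (2^4)^2 ≡ 16^2 = 256 ≡ 256 (mod 1367)
2^16 = (2^8)^2 ≡ 256^2 = 65536 ≡ 1287 (mod 1367)
2^26 = 2^16 · 2^8 · 2^2 ≡ 1287 · 256 · 4 ≡ 100 (mod 1367).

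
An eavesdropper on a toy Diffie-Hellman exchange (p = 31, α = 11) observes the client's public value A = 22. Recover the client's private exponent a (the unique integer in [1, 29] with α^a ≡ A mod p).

19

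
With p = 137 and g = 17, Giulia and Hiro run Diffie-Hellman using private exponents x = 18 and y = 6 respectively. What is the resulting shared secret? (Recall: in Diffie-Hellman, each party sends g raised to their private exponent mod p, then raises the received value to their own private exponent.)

Hiro sends B = g^y mod p = 17^6 mod 137.
17^1 ≡ 17 (mod 137)
17^2 = (17^1)^2 ≡ 17^2 = 289 ≡ 15 (mod 137)
17^4 = (17^2)^2 ≡ 15^2 = 225 ≡ 88 (mod 137)
17^6 = 17^4 · 17^2 ≡ 88 · 15 ≡ 87 (mod 137).
So B = 87. Giulia then computes K = B^x mod p = 87^18 mod 137.
87^1 ≡ 87 (mod 137)
87^2 = (87^1)^2 ≡ 87^2 = 7569 ≡ 34 (mod 137)
87^4 = (87^2)^2 ≡ 34^2 = 1156 ≡ 60 (mod 137)
87^8 = (87^4)^2 ≡ 60^2 = 3600 ≡ 38 (mod 137)
87^16 = (87^8)^2 ≡ 38^2 = 1444 ≡ 74 (mod 137)
87^18 = 87^16 · 87^2 ≡ 74 · 34 ≡ 50 (mod 137).

50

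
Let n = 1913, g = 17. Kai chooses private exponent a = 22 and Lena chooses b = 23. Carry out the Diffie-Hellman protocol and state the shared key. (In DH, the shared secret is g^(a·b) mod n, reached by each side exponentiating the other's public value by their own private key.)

8

Lena sends B = g^b mod n = 17^23 mod 1913.
17^1 ≡ 17 (mod 1913)
17^2 = (17^1)^2 ≡ 17^2 = 289 ≡ 289 (mod 1913)
17^4 = (17^2)^2 ≡ 289^2 = 83521 ≡ 1262 (mod 1913)
17^8 = (17^4)^2 ≡ 1262^2 = 1592644 ≡ 1028 (mod 1913)
17^16 = (17^8)^2 ≡ 1028^2 = 1056784 ≡ 808 (mod 1913)
17^23 = 17^16 · 17^4 · 17^2 · 17^1 ≡ 808 · 1262 · 289 · 17 ≡ 135 (mod 1913).
So B = 135. Kai then computes K = B^a mod n = 135^22 mod 1913.
135^1 ≡ 135 (mod 1913)
135^2 = (135^1)^2 ≡ 135^2 = 18225 ≡ 1008 (mod 1913)
135^4 = (135^2)^2 ≡ 1008^2 = 1016064 ≡ 261 (mod 1913)
135^8 = (135^4)^2 ≡ 261^2 = 68121 ≡ 1166 (mod 1913)
135^16 = (135^8)^2 ≡ 1166^2 = 1359556 ≡ 1326 (mod 1913)
135^22 = 135^16 · 135^4 · 135^2 ≡ 1326 · 261 · 1008 ≡ 8 (mod 1913).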